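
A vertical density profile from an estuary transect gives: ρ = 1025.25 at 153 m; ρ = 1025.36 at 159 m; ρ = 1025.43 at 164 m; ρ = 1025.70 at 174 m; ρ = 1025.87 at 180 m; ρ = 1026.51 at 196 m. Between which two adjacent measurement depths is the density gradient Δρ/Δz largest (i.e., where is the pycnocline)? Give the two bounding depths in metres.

180–196 m

Compute the density gradient over each adjacent pair:
  153–159 m: Δρ/Δz = 0.11/6 = 0.018 kg m⁻⁴
  159–164 m: Δρ/Δz = 0.07/5 = 0.014 kg m⁻⁴
  164–174 m: Δρ/Δz = 0.27/10 = 0.027 kg m⁻⁴
  174–180 m: Δρ/Δz = 0.17/6 = 0.028 kg m⁻⁴
  180–196 m: Δρ/Δz = 0.64/16 = 0.040 kg m⁻⁴
The largest gradient is in the 180–196 m interval — the pycnocline.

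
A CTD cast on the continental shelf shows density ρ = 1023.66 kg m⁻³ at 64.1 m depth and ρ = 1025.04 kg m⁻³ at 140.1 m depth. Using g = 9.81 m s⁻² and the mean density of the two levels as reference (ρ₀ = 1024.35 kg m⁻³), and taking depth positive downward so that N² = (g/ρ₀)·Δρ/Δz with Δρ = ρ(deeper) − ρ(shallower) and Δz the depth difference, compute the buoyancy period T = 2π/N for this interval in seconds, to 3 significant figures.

Δρ = 1025.04 − 1023.66 = 1.38 kg m⁻³ over Δz = 140.1 − 64.1 = 76 m.
N² = (9.81/1024.35) × (1.38/76) = 1.7389 × 10⁻⁴ s⁻².
N = √(1.7389 × 10⁻⁴) = 0.013187 rad s⁻¹, so T = 2π/N = 476.47 s ≈ 476 s.

476 s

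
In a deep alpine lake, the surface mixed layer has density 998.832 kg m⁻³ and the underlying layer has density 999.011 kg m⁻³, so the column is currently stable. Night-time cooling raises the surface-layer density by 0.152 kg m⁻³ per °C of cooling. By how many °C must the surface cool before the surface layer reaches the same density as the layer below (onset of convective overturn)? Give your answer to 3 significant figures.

1.18 °C

Density deficit of the surface layer: 999.011 − 998.832 = 0.179 kg m⁻³.
Required change = 0.179 / 0.152 = 1.18 °C.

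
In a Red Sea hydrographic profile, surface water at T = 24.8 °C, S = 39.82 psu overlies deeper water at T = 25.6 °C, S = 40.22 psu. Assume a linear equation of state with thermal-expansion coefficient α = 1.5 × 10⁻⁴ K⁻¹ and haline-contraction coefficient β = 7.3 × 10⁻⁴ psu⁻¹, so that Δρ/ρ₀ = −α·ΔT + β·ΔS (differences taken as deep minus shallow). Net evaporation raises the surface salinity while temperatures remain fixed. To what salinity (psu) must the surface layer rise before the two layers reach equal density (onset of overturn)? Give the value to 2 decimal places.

Neutral buoyancy requires −α(T_deep − T_surf) + β(S_deep − S_surf′) = 0.
S_surf′ = S_deep − (α/β)·ΔT = 40.22 − (1.5 × 10⁻⁴/7.3 × 10⁻⁴)·(+0.8) = 40.0556 psu.
Increase required: 40.0556 − 39.82 = 0.2356 psu.

40.06 psu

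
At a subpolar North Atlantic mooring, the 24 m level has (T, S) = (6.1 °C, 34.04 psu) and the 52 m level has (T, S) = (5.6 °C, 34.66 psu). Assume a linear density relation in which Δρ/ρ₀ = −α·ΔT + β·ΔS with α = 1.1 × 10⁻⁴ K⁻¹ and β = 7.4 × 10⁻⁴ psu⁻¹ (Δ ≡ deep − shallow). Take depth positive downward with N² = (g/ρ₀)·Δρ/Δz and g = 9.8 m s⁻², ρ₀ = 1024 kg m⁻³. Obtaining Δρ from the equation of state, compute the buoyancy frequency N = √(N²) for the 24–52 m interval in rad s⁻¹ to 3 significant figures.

ΔT = -0.5 K, ΔS = +0.62 psu (deep − shallow).
Δρ/ρ₀ = −αΔT + βΔS = 5.50 × 10⁻⁵ + 4.588 × 10⁻⁴ = 5.138 × 10⁻⁴, so Δρ ≈ 0.5261 kg m⁻³.
N² = (g/ρ₀)·Δρ/Δz = g·(Δρ/ρ₀)/Δz = 9.8 × 5.138 × 10⁻⁴ / 28 = 1.7983 × 10⁻⁴ s⁻².
N = √(1.7983 × 10⁻⁴) = 0.013410 rad s⁻¹ ≈ 0.0134 rad s⁻¹.

0.0134 rad s⁻¹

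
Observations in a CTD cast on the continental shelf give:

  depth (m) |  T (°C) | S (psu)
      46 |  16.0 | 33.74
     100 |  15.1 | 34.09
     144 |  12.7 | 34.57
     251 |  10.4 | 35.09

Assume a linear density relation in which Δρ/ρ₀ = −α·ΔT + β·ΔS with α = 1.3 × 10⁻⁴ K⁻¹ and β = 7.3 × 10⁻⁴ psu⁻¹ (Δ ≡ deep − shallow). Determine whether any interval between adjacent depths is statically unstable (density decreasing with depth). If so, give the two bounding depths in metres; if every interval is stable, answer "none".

none

Evaluate Δρ/ρ₀ = −αΔT + βΔS across each adjacent pair:
  46–100 m: −αΔT+βΔS = −(1.3 × 10⁻⁴)(-0.9)+(7.3 × 10⁻⁴)(+0.35) = 3.7 × 10⁻⁴ → stable
  100–144 m: −αΔT+βΔS = −(1.3 × 10⁻⁴)(-2.4)+(7.3 × 10⁻⁴)(+0.48) = 6.6 × 10⁻⁴ → stable
  144–251 m: −αΔT+βΔS = −(1.3 × 10⁻⁴)(-2.3)+(7.3 × 10⁻⁴)(+0.52) = 6.8 × 10⁻⁴ → stable
Every interval has Δρ > 0: the column is stably stratified throughout.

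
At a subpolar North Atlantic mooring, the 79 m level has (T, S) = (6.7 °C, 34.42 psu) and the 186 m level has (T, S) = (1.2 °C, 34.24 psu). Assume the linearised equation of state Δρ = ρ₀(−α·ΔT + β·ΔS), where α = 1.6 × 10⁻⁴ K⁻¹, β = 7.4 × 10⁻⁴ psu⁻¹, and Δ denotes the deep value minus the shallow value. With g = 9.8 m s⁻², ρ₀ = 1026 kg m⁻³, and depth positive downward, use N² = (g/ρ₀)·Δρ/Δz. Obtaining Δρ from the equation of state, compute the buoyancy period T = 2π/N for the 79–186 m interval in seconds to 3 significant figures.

ΔT = -5.5 K, ΔS = -0.18 psu (deep − shallow).
Δρ/ρ₀ = −αΔT + βΔS = 8.80 × 10⁻⁴ − 1.332 × 10⁻⁴ = 7.468 × 10⁻⁴, so Δρ ≈ 0.7662 kg m⁻³.
N² = (g/ρ₀)·Δρ/Δz = g·(Δρ/ρ₀)/Δz = 9.8 × 7.468 × 10⁻⁴ / 107 = 6.8399 × 10⁻⁵ s⁻².
N = √(6.8399 × 10⁻⁵) = 8.2704 × 10⁻³ rad s⁻¹ → T = 2π/N = 759.72 s ≈ 760 s.

760 s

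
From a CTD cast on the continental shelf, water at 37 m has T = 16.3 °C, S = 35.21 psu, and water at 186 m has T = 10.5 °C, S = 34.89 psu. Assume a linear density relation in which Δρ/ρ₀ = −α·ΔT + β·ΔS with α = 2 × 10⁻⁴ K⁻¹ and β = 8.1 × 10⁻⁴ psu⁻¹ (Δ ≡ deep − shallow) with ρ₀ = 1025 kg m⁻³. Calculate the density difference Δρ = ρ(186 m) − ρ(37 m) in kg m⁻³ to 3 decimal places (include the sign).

+0.923 kg m⁻³

ΔT = -5.8 K, ΔS = -0.32 psu (deep − shallow).
Δρ/ρ₀ = −(2 × 10⁻⁴)(-5.8) + (8.1 × 10⁻⁴)(-0.32) = 9.008 × 10⁻⁴.
Δρ = 1025 × (9.008 × 10⁻⁴) = +0.923 kg m⁻³.
Positive Δρ: denser below, stable.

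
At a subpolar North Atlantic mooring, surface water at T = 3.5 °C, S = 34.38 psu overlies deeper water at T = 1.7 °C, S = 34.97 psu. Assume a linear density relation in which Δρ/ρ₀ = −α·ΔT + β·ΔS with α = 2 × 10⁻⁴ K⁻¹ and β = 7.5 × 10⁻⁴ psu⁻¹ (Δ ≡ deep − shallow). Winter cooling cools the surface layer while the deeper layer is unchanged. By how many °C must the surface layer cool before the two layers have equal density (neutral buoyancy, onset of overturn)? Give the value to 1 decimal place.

4.0 °C

Neutral buoyancy requires Δρ = 0, i.e. −α(T_deep − T_surf′) + β(S_deep − S_surf) = 0.
T_surf′ = T_deep − (β/α)·ΔS = 1.7 − (7.5 × 10⁻⁴/2 × 10⁻⁴)·(+0.59) = -0.512 °C.
Cooling required: 3.5 − (-0.512) = 4.012 °C.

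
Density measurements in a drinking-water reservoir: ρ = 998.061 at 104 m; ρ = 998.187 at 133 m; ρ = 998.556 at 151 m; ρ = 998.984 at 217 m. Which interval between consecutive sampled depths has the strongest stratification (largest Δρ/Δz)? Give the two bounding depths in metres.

133–151 m

Compute the density gradient over each adjacent pair:
  104–133 m: Δρ/Δz = 0.126/29 = 4.3 × 10⁻³ kg m⁻⁴
  133–151 m: Δρ/Δz = 0.369/18 = 0.021 kg m⁻⁴
  151–217 m: Δρ/Δz = 0.428/66 = 6.5 × 10⁻³ kg m⁻⁴
The largest gradient is in the 133–151 m interval — the pycnocline.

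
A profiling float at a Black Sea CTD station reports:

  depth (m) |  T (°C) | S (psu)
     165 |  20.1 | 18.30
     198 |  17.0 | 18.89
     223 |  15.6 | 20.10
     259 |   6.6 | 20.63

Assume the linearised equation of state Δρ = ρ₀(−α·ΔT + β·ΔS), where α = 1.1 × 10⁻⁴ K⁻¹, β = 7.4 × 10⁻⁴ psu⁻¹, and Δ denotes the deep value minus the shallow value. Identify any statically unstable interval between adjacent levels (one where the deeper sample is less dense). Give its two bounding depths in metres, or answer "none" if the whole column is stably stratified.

Evaluate Δρ/ρ₀ = −αΔT + βΔS across each adjacent pair:
  165–198 m: −αΔT+βΔS = −(1.1 × 10⁻⁴)(-3.1)+(7.4 × 10⁻⁴)(+0.59) = 7.8 × 10⁻⁴ → stable
  198–223 m: −αΔT+βΔS = −(1.1 × 10⁻⁴)(-1.4)+(7.4 × 10⁻⁴)(+1.21) = 1.0 × 10⁻³ → stable
  223–259 m: −αΔT+βΔS = −(1.1 × 10⁻⁴)(-9.0)+(7.4 × 10⁻⁴)(+0.53) = 1.4 × 10⁻³ → stable
Every interval has Δρ > 0: the column is stably stratified throughout.

none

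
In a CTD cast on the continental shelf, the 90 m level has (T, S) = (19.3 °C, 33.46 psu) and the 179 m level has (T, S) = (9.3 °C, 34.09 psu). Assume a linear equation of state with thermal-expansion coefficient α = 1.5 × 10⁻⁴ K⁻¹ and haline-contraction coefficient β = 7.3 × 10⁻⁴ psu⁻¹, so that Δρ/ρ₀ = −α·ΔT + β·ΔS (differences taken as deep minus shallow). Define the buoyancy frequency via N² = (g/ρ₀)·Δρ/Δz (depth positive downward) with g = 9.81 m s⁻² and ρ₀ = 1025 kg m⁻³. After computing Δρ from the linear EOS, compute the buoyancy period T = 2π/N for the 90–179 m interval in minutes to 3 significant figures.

7.12 min

ΔT = -10.0 K, ΔS = +0.63 psu (deep − shallow).
Δρ/ρ₀ = −αΔT + βΔS = 1.50 × 10⁻³ + 4.599 × 10⁻⁴ = 1.9599 × 10⁻³, so Δρ ≈ 2.009 kg m⁻³.
N² = (g/ρ₀)·Δρ/Δz = g·(Δρ/ρ₀)/Δz = 9.81 × 1.9599 × 10⁻³ / 89 = 2.1603 × 10⁻⁴ s⁻².
N = √(2.1603 × 10⁻⁴) = 0.014698 rad s⁻¹ → T = 2π/N = 427.49 s = 7.1248 min ≈ 7.12 min.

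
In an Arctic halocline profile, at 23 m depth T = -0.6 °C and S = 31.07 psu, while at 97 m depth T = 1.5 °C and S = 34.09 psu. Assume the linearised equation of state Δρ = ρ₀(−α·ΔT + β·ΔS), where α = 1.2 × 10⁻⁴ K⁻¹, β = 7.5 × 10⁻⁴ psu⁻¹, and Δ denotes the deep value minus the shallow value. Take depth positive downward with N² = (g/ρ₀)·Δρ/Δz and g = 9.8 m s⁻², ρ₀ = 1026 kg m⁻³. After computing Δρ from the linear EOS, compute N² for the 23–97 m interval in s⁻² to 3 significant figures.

2.67 × 10⁻⁴ s⁻²

ΔT = +2.1 K, ΔS = +3.02 psu (deep − shallow).
Δρ/ρ₀ = −αΔT + βΔS = -2.52 × 10⁻⁴ + 2.265 × 10⁻³ = 2.013 × 10⁻³, so Δρ ≈ 2.065 kg m⁻³.
N² = (g/ρ₀)·Δρ/Δz = g·(Δρ/ρ₀)/Δz = 9.8 × 2.013 × 10⁻³ / 74 = 2.6659 × 10⁻⁴ s⁻² ≈ 2.67 × 10⁻⁴ s⁻².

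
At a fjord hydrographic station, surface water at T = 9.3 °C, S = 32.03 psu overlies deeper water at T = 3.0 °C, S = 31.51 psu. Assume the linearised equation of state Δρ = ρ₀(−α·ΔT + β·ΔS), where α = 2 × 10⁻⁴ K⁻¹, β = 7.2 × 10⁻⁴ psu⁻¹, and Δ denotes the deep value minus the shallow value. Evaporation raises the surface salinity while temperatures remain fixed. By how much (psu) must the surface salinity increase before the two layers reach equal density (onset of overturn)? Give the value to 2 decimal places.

Neutral buoyancy requires −α(T_deep − T_surf) + β(S_deep − S_surf′) = 0.
S_surf′ = S_deep − (α/β)·ΔT = 31.51 − (2 × 10⁻⁴/7.2 × 10⁻⁴)·(-6.3) = 33.2600 psu.
Increase required: 33.2600 − 32.03 = 1.2300 psu.

1.23 psu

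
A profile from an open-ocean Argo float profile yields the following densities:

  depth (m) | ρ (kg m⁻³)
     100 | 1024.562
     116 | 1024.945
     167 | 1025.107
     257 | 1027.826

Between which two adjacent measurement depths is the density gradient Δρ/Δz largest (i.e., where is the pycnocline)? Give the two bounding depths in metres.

167–257 m

Compute the density gradient over each adjacent pair:
  100–116 m: Δρ/Δz = 0.383/16 = 0.024 kg m⁻⁴
  116–167 m: Δρ/Δz = 0.162/51 = 3.2 × 10⁻³ kg m⁻⁴
  167–257 m: Δρ/Δz = 2.719/90 = 0.030 kg m⁻⁴
The largest gradient is in the 167–257 m interval — the pycnocline.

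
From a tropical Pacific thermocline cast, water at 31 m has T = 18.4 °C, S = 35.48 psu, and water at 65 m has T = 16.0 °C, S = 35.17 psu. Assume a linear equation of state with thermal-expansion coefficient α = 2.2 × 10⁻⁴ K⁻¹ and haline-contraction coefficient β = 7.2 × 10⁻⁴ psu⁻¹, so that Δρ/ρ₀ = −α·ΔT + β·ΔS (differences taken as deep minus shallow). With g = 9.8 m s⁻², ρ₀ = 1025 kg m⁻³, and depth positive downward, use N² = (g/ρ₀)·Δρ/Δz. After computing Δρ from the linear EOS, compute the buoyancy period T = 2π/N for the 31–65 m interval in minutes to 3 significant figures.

ΔT = -2.4 K, ΔS = -0.31 psu (deep − shallow).
Δρ/ρ₀ = −αΔT + βΔS = 5.28 × 10⁻⁴ − 2.232 × 10⁻⁴ = 3.048 × 10⁻⁴, so Δρ ≈ 0.3124 kg m⁻³.
N² = (g/ρ₀)·Δρ/Δz = g·(Δρ/ρ₀)/Δz = 9.8 × 3.048 × 10⁻⁴ / 34 = 8.7854 × 10⁻⁵ s⁻².
N = √(8.7854 × 10⁻⁵) = 9.3730 × 10⁻³ rad s⁻¹ → T = 2π/N = 670.35 s = 11.173 min ≈ 11.2 min.

11.2 min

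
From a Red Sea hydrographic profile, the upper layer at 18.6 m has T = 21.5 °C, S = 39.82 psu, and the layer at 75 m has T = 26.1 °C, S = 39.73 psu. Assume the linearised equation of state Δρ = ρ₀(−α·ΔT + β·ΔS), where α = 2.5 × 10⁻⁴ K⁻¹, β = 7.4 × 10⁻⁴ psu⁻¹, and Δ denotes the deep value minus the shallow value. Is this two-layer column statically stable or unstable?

unstable

ΔT = 26.1 − 21.5 = +4.6 K and ΔS = 39.73 − 39.82 = -0.09 psu (deep − shallow).
−αΔT = -1.15 × 10⁻³; βΔS = -6.66 × 10⁻⁵; sum Δρ/ρ₀ = -1.2166 × 10⁻³.
Δρ/ρ₀ < 0, so Δρ < 0: deeper water is lighter → statically unstable; the column would overturn.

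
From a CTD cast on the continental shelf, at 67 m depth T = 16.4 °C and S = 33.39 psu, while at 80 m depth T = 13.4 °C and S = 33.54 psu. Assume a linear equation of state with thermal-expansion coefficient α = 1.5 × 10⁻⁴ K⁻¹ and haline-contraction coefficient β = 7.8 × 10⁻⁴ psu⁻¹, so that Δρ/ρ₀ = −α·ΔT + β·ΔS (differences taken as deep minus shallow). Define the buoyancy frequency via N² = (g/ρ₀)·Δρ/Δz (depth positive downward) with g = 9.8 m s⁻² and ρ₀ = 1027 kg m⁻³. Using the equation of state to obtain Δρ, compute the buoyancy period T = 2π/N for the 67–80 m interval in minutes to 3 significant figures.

5.07 min

ΔT = -3.0 K, ΔS = +0.15 psu (deep − shallow).
Δρ/ρ₀ = −αΔT + βΔS = 4.50 × 10⁻⁴ + 1.17 × 10⁻⁴ = 5.67 × 10⁻⁴, so Δρ ≈ 0.5823 kg m⁻³.
N² = (g/ρ₀)·Δρ/Δz = g·(Δρ/ρ₀)/Δz = 9.8 × 5.67 × 10⁻⁴ / 13 = 4.2743 × 10⁻⁴ s⁻².
N = √(4.2743 × 10⁻⁴) = 0.020674 rad s⁻¹ → T = 2π/N = 303.92 s = 5.0653 min ≈ 5.07 min.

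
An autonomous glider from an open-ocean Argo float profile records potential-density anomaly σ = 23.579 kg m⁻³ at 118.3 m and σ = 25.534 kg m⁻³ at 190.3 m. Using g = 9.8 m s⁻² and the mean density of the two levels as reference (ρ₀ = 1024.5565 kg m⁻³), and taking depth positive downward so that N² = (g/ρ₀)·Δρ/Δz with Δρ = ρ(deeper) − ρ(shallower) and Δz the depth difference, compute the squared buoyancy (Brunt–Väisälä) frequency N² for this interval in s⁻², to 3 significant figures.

Δρ = 1025.534 − 1023.579 = 1.955 kg m⁻³ over Δz = 190.3 − 118.3 = 72 m.
N² = (9.8/1024.5565) × (1.955/72) = 2.5972 × 10⁻⁴ s⁻² ≈ 2.60 × 10⁻⁴ s⁻².
Since Δρ > 0 the layer is stably stratified.

2.60 × 10⁻⁴ s⁻²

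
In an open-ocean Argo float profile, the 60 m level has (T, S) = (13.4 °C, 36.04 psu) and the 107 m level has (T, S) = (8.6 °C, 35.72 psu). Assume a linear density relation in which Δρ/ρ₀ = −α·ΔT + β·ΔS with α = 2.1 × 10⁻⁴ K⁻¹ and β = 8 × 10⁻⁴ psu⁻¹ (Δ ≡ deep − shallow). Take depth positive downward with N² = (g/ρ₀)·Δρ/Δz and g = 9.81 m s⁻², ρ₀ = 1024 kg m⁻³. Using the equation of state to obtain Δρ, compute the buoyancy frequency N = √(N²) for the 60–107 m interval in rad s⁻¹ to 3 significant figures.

ΔT = -4.8 K, ΔS = -0.32 psu (deep − shallow).
Δρ/ρ₀ = −αΔT + βΔS = 1.008 × 10⁻³ − 2.56 × 10⁻⁴ = 7.52 × 10⁻⁴, so Δρ ≈ 0.7700 kg m⁻³.
N² = (g/ρ₀)·Δρ/Δz = g·(Δρ/ρ₀)/Δz = 9.81 × 7.52 × 10⁻⁴ / 47 = 1.5696 × 10⁻⁴ s⁻².
N = √(1.5696 × 10⁻⁴) = 0.012528 rad s⁻¹ ≈ 0.0125 rad s⁻¹.

0.0125 rad s⁻¹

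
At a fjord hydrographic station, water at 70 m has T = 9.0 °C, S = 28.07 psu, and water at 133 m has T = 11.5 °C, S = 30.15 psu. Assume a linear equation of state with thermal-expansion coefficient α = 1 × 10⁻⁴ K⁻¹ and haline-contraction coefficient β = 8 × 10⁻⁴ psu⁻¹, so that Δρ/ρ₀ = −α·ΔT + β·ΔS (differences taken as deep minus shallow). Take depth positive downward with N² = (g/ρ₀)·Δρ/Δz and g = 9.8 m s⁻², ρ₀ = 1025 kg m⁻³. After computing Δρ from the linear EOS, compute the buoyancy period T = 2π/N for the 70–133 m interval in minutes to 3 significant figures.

7.06 min

ΔT = +2.5 K, ΔS = +2.08 psu (deep − shallow).
Δρ/ρ₀ = −αΔT + βΔS = -2.50 × 10⁻⁴ + 1.664 × 10⁻³ = 1.414 × 10⁻³, so Δρ ≈ 1.449 kg m⁻³.
N² = (g/ρ₀)·Δρ/Δz = g·(Δρ/ρ₀)/Δz = 9.8 × 1.414 × 10⁻³ / 63 = 2.1996 × 10⁻⁴ s⁻².
N = √(2.1996 × 10⁻⁴) = 0.014831 rad s⁻¹ → T = 2π/N = 423.65 s = 7.0608 min ≈ 7.06 min.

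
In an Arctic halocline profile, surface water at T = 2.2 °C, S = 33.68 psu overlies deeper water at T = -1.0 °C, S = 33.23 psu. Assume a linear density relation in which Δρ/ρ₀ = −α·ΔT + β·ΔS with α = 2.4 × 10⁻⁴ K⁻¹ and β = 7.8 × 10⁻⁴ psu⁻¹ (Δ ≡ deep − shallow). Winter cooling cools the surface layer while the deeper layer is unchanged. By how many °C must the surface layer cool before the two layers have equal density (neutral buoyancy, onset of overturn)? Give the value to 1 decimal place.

Neutral buoyancy requires Δρ = 0, i.e. −α(T_deep − T_surf′) + β(S_deep − S_surf) = 0.
T_surf′ = T_deep − (β/α)·ΔS = -1.0 − (7.8 × 10⁻⁴/2.4 × 10⁻⁴)·(-0.45) = 0.463 °C.
Cooling required: 2.2 − (0.463) = 1.737 °C.

1.7 °C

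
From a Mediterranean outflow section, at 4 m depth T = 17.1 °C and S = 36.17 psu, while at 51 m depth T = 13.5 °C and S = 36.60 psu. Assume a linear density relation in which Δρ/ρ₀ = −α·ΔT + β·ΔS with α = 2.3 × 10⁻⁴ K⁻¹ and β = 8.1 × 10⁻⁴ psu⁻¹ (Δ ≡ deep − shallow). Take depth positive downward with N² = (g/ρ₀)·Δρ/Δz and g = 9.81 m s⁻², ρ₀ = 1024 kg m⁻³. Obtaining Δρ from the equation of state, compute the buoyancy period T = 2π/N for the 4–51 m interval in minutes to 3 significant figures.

ΔT = -3.6 K, ΔS = +0.43 psu (deep − shallow).
Δρ/ρ₀ = −αΔT + βΔS = 8.28 × 10⁻⁴ + 3.483 × 10⁻⁴ = 1.1763 × 10⁻³, so Δρ ≈ 1.205 kg m⁻³.
N² = (g/ρ₀)·Δρ/Δz = g·(Δρ/ρ₀)/Δz = 9.81 × 1.1763 × 10⁻³ / 47 = 2.4552 × 10⁻⁴ s⁻².
N = √(2.4552 × 10⁻⁴) = 0.015669 rad s⁻¹ → T = 2π/N = 400.99 s = 6.6832 min ≈ 6.68 min.

6.68 min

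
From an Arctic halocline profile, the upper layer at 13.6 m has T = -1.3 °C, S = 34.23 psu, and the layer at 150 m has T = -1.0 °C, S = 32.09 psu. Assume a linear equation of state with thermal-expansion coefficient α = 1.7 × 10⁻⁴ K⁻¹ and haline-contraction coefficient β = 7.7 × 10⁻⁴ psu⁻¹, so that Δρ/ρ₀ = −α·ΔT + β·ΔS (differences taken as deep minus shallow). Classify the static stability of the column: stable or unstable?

unstable

ΔT = -1.0 − -1.3 = +0.3 K and ΔS = 32.09 − 34.23 = -2.14 psu (deep − shallow).
−αΔT = -5.10 × 10⁻⁵; βΔS = -1.6478 × 10⁻³; sum Δρ/ρ₀ = -1.6988 × 10⁻³.
Δρ/ρ₀ < 0, so Δρ < 0: deeper water is lighter → statically unstable; the column would overturn.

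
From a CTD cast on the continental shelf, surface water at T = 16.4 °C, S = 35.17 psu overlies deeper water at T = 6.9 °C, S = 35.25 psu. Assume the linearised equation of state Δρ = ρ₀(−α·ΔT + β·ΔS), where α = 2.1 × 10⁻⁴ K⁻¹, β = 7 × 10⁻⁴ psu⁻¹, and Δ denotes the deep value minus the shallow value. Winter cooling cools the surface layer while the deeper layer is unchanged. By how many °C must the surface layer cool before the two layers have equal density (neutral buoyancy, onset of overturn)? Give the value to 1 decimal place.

9.8 °C

Neutral buoyancy requires Δρ = 0, i.e. −α(T_deep − T_surf′) + β(S_deep − S_surf) = 0.
T_surf′ = T_deep − (β/α)·ΔS = 6.9 − (7 × 10⁻⁴/2.1 × 10⁻⁴)·(+0.08) = 6.633 °C.
Cooling required: 16.4 − (6.633) = 9.767 °C.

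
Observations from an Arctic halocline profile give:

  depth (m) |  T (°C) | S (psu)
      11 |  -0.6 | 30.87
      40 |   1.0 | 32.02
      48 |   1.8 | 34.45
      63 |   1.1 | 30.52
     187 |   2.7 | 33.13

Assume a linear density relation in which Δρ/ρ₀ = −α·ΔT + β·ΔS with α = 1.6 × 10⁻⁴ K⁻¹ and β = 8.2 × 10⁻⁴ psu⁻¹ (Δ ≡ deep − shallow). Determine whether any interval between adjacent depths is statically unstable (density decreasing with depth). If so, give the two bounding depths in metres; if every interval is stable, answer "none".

Evaluate Δρ/ρ₀ = −αΔT + βΔS across each adjacent pair:
  11–40 m: −αΔT+βΔS = −(1.6 × 10⁻⁴)(+1.6)+(8.2 × 10⁻⁴)(+1.15) = 6.9 × 10⁻⁴ → stable
  40–48 m: −αΔT+βΔS = −(1.6 × 10⁻⁴)(+0.8)+(8.2 × 10⁻⁴)(+2.43) = 1.9 × 10⁻³ → stable
  48–63 m: −αΔT+βΔS = −(1.6 × 10⁻⁴)(-0.7)+(8.2 × 10⁻⁴)(-3.93) = -3.1 × 10⁻³ → UNSTABLE
  63–187 m: −αΔT+βΔS = −(1.6 × 10⁻⁴)(+1.6)+(8.2 × 10⁻⁴)(+2.61) = 1.9 × 10⁻³ → stable
The 48–63 m interval has Δρ < 0: lighter water underlies denser water.

48–63 m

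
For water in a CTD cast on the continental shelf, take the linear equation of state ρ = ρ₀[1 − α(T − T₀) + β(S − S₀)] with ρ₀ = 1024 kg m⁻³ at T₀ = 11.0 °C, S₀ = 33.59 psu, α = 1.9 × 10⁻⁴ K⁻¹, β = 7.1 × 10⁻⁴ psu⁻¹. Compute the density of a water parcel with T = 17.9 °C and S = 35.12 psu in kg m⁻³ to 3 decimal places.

1023.770 kg m⁻³

T − T₀ = +6.9 K, S − S₀ = +1.53 psu.
Bracket = 1 − α·(+6.9) + β·(+1.53) = 1 + (-2.247 × 10⁻⁴) = 0.9997753.
ρ = 1024 × 0.9997753 = 1023.770 kg m⁻³.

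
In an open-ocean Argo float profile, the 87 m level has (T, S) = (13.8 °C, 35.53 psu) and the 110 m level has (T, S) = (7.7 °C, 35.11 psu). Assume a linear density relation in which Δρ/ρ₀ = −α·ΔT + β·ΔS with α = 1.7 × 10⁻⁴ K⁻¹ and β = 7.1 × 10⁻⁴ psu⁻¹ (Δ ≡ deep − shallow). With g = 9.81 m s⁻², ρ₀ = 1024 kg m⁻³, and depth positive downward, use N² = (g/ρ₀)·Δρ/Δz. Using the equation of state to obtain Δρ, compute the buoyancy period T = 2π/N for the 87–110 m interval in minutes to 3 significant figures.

ΔT = -6.1 K, ΔS = -0.42 psu (deep − shallow).
Δρ/ρ₀ = −αΔT + βΔS = 1.037 × 10⁻³ − 2.982 × 10⁻⁴ = 7.388 × 10⁻⁴, so Δρ ≈ 0.7565 kg m⁻³.
N² = (g/ρ₀)·Δρ/Δz = g·(Δρ/ρ₀)/Δz = 9.81 × 7.388 × 10⁻⁴ / 23 = 3.1511 × 10⁻⁴ s⁻².
N = √(3.1511 × 10⁻⁴) = 0.017751 rad s⁻¹ → T = 2π/N = 353.96 s = 5.8993 min ≈ 5.90 min.

5.90 min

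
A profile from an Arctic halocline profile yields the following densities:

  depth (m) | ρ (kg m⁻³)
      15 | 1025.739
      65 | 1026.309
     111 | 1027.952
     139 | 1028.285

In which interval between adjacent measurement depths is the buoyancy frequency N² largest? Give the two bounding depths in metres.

65–111 m

Compute the density gradient over each adjacent pair:
  15–65 m: Δρ/Δz = 0.570/50 = 0.011 kg m⁻⁴
  65–111 m: Δρ/Δz = 1.643/46 = 0.036 kg m⁻⁴
  111–139 m: Δρ/Δz = 0.333/28 = 0.012 kg m⁻⁴
The largest gradient is in the 65–111 m interval — the pycnocline.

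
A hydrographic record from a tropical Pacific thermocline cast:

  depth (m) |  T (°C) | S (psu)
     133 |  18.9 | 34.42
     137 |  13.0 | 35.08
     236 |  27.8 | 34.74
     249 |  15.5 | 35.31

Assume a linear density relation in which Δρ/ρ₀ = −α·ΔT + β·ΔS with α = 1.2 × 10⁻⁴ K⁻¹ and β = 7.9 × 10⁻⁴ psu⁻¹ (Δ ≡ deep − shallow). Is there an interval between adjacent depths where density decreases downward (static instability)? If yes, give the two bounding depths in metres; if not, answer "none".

Evaluate Δρ/ρ₀ = −αΔT + βΔS across each adjacent pair:
  133–137 m: −αΔT+βΔS = −(1.2 × 10⁻⁴)(-5.9)+(7.9 × 10⁻⁴)(+0.66) = 1.2 × 10⁻³ → stable
  137–236 m: −αΔT+βΔS = −(1.2 × 10⁻⁴)(+14.8)+(7.9 × 10⁻⁴)(-0.34) = -2.0 × 10⁻³ → UNSTABLE
  236–249 m: −αΔT+βΔS = −(1.2 × 10⁻⁴)(-12.3)+(7.9 × 10⁻⁴)(+0.57) = 1.9 × 10⁻³ → stable
The 137–236 m interval has Δρ < 0: lighter water underlies denser water.

137–236 m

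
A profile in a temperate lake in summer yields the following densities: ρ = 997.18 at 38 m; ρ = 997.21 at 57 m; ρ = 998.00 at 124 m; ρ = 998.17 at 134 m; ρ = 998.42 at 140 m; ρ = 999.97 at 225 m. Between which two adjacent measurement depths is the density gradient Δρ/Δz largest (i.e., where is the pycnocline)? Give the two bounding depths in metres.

134–140 m

Compute the density gradient over each adjacent pair:
  38–57 m: Δρ/Δz = 0.03/19 = 1.6 × 10⁻³ kg m⁻⁴
  57–124 m: Δρ/Δz = 0.79/67 = 0.012 kg m⁻⁴
  124–134 m: Δρ/Δz = 0.17/10 = 0.017 kg m⁻⁴
  134–140 m: Δρ/Δz = 0.25/6 = 0.042 kg m⁻⁴
  140–225 m: Δρ/Δz = 1.55/85 = 0.018 kg m⁻⁴
The largest gradient is in the 134–140 m interval — the pycnocline.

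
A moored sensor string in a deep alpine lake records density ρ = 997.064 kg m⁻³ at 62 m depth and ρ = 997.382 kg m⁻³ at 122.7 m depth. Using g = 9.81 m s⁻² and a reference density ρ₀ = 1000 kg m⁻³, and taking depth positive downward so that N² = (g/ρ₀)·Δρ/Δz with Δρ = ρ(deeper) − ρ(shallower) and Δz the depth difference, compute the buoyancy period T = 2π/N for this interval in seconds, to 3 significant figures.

Δρ = 997.382 − 997.064 = 0.318 kg m⁻³ over Δz = 122.7 − 62 = 60.7 m.
N² = (9.81/1000) × (0.318/60.7) = 5.1393 × 10⁻⁵ s⁻².
N = √(5.1393 × 10⁻⁵) = 7.1689 × 10⁻³ rad s⁻¹, so T = 2π/N = 876.45 s ≈ 876 s.

876 s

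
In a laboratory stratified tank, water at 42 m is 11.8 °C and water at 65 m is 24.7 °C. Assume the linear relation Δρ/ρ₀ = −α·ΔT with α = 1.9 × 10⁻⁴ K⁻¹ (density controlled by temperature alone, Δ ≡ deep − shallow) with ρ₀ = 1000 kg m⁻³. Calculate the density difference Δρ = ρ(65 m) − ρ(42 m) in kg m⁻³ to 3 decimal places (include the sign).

-2.451 kg m⁻³

ΔT = +12.9 K, Δρ/ρ₀ = −αΔT = -2.451 × 10⁻³.
Δρ = 1000 × (-2.451 × 10⁻³) = -2.451 kg m⁻³.
Negative Δρ: lighter below, statically unstable.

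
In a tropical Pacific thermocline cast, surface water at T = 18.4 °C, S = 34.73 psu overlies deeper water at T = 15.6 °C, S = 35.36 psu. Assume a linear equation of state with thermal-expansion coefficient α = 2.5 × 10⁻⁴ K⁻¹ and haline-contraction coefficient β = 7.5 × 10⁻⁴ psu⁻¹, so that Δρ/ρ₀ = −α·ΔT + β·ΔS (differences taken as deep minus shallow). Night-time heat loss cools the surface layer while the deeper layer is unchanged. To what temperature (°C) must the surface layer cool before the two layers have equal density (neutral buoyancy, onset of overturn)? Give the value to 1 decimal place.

Neutral buoyancy requires Δρ = 0, i.e. −α(T_deep − T_surf′) + β(S_deep − S_surf) = 0.
T_surf′ = T_deep − (β/α)·ΔS = 15.6 − (7.5 × 10⁻⁴/2.5 × 10⁻⁴)·(+0.63) = 13.710 °C.
Cooling required: 18.4 − (13.710) = 4.690 °C.

13.7 °C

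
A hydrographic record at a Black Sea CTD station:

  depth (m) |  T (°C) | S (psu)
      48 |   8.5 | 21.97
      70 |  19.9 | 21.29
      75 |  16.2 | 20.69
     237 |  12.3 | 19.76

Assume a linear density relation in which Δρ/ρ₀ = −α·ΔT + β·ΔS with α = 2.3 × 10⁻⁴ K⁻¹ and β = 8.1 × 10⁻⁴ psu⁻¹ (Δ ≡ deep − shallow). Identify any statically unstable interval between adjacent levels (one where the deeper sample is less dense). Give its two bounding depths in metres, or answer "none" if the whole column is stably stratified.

48–70 m

Evaluate Δρ/ρ₀ = −αΔT + βΔS across each adjacent pair:
  48–70 m: −αΔT+βΔS = −(2.3 × 10⁻⁴)(+11.4)+(8.1 × 10⁻⁴)(-0.68) = -3.2 × 10⁻³ → UNSTABLE
  70–75 m: −αΔT+βΔS = −(2.3 × 10⁻⁴)(-3.7)+(8.1 × 10⁻⁴)(-0.60) = 3.7 × 10⁻⁴ → stable
  75–237 m: −αΔT+βΔS = −(2.3 × 10⁻⁴)(-3.9)+(8.1 × 10⁻⁴)(-0.93) = 1.4 × 10⁻⁴ → stable
The 48–70 m interval has Δρ < 0: lighter water underlies denser water.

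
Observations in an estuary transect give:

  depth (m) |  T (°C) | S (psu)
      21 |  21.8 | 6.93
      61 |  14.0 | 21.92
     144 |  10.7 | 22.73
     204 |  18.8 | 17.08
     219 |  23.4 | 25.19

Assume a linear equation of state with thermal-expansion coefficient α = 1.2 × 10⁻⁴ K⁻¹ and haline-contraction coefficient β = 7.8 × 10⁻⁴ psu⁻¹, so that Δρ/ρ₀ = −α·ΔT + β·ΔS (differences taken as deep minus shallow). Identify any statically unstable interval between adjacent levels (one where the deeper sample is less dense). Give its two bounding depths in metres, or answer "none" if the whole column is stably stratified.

144–204 m

Evaluate Δρ/ρ₀ = −αΔT + βΔS across each adjacent pair:
  21–61 m: −αΔT+βΔS = −(1.2 × 10⁻⁴)(-7.8)+(7.8 × 10⁻⁴)(+14.99) = 0.013 → stable
  61–144 m: −αΔT+βΔS = −(1.2 × 10⁻⁴)(-3.3)+(7.8 × 10⁻⁴)(+0.81) = 1.0 × 10⁻³ → stable
  144–204 m: −αΔT+βΔS = −(1.2 × 10⁻⁴)(+8.1)+(7.8 × 10⁻⁴)(-5.65) = -5.4 × 10⁻³ → UNSTABLE
  204–219 m: −αΔT+βΔS = −(1.2 × 10⁻⁴)(+4.6)+(7.8 × 10⁻⁴)(+8.11) = 5.8 × 10⁻³ → stable
The 144–204 m interval has Δρ < 0: lighter water underlies denser water.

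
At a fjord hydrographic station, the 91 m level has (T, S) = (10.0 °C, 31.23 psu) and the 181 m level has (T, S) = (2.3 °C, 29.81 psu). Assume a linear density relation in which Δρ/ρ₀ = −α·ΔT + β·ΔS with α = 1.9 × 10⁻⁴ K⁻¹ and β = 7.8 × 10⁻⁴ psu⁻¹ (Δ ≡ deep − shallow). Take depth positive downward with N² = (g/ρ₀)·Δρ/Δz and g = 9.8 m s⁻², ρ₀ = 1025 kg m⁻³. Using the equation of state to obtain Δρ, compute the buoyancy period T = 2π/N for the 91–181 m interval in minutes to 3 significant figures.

ΔT = -7.7 K, ΔS = -1.42 psu (deep − shallow).
Δρ/ρ₀ = −αΔT + βΔS = 1.463 × 10⁻³ − 1.1076 × 10⁻³ = 3.554 × 10⁻⁴, so Δρ ≈ 0.3643 kg m⁻³.
N² = (g/ρ₀)·Δρ/Δz = g·(Δρ/ρ₀)/Δz = 9.8 × 3.554 × 10⁻⁴ / 90 = 3.8699 × 10⁻⁵ s⁻².
N = √(3.8699 × 10⁻⁵) = 6.2209 × 10⁻³ rad s⁻¹ → T = 2π/N = 1.0100 × 10³ s = 16.833 min ≈ 16.8 min.

16.8 min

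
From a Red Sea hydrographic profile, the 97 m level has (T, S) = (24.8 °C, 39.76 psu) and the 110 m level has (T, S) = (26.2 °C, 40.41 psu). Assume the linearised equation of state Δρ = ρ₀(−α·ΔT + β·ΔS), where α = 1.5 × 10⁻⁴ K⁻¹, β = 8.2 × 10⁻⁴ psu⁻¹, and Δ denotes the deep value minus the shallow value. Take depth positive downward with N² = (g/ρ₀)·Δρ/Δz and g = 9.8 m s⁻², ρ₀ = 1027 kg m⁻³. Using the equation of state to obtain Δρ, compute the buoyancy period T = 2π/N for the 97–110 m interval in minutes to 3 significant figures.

6.71 min

ΔT = +1.4 K, ΔS = +0.65 psu (deep − shallow).
Δρ/ρ₀ = −αΔT + βΔS = -2.10 × 10⁻⁴ + 5.33 × 10⁻⁴ = 3.23 × 10⁻⁴, so Δρ ≈ 0.3317 kg m⁻³.
N² = (g/ρ₀)·Δρ/Δz = g·(Δρ/ρ₀)/Δz = 9.8 × 3.23 × 10⁻⁴ / 13 = 2.4349 × 10⁻⁴ s⁻².
N = √(2.4349 × 10⁻⁴) = 0.015604 rad s⁻¹ → T = 2π/N = 402.67 s = 6.7112 min ≈ 6.71 min.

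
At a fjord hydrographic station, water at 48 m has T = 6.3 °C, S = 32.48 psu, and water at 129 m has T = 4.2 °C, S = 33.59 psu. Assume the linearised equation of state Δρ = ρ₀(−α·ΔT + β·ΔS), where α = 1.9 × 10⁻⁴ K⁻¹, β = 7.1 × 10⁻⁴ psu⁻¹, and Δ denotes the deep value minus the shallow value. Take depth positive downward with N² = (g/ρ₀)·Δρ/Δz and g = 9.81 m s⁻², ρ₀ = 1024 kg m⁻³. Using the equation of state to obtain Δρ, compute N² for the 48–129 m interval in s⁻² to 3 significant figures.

ΔT = -2.1 K, ΔS = +1.11 psu (deep − shallow).
Δρ/ρ₀ = −αΔT + βΔS = 3.99 × 10⁻⁴ + 7.881 × 10⁻⁴ = 1.1871 × 10⁻³, so Δρ ≈ 1.216 kg m⁻³.
N² = (g/ρ₀)·Δρ/Δz = g·(Δρ/ρ₀)/Δz = 9.81 × 1.1871 × 10⁻³ / 81 = 1.4377 × 10⁻⁴ s⁻² ≈ 1.44 × 10⁻⁴ s⁻².

1.44 × 10⁻⁴ s⁻²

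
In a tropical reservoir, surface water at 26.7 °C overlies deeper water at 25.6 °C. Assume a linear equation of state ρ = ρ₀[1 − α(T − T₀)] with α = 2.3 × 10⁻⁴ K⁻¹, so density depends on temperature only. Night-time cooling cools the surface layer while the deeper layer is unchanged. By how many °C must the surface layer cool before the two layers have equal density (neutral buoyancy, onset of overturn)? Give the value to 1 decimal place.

With temperature the only control, equal density requires T_surf′ = T_deep.
T_surf′ = 25.6 °C.
Cooling required: 26.7 − 25.6 = 1.1 °C.

1.1 °C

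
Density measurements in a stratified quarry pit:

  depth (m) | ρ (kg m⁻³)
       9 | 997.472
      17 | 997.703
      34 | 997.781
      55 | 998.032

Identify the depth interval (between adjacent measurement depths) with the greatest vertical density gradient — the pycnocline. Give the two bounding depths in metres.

9–17 m

Compute the density gradient over each adjacent pair:
  9–17 m: Δρ/Δz = 0.231/8 = 0.029 kg m⁻⁴
  17–34 m: Δρ/Δz = 0.078/17 = 4.6 × 10⁻³ kg m⁻⁴
  34–55 m: Δρ/Δz = 0.251/21 = 0.012 kg m⁻⁴
The largest gradient is in the 9–17 m interval — the pycnocline.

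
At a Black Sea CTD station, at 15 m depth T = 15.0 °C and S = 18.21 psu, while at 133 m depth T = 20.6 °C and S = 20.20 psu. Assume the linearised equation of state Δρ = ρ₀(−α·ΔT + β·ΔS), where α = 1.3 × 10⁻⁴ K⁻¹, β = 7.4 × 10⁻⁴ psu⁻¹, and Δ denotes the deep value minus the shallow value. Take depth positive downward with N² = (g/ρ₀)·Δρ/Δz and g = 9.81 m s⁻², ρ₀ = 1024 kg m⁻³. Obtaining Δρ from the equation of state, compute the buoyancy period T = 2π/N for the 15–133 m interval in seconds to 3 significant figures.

799 s

ΔT = +5.6 K, ΔS = +1.99 psu (deep − shallow).
Δρ/ρ₀ = −αΔT + βΔS = -7.28 × 10⁻⁴ + 1.4726 × 10⁻³ = 7.446 × 10⁻⁴, so Δρ ≈ 0.7625 kg m⁻³.
N² = (g/ρ₀)·Δρ/Δz = g·(Δρ/ρ₀)/Δz = 9.81 × 7.446 × 10⁻⁴ / 118 = 6.1903 × 10⁻⁵ s⁻².
N = √(6.1903 × 10⁻⁵) = 7.8678 × 10⁻³ rad s⁻¹ → T = 2π/N = 798.59 s ≈ 799 s.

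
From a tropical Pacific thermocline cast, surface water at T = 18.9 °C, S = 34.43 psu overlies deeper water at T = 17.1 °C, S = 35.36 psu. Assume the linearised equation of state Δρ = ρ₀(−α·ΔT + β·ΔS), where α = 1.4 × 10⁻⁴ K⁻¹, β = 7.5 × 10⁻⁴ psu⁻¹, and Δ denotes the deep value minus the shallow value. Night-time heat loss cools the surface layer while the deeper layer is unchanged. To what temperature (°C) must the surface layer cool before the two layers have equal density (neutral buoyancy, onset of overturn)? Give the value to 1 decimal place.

12.1 °C

Neutral buoyancy requires Δρ = 0, i.e. −α(T_deep − T_surf′) + β(S_deep − S_surf) = 0.
T_surf′ = T_deep − (β/α)·ΔS = 17.1 − (7.5 × 10⁻⁴/1.4 × 10⁻⁴)·(+0.93) = 12.118 °C.
Cooling required: 18.9 − (12.118) = 6.782 °C.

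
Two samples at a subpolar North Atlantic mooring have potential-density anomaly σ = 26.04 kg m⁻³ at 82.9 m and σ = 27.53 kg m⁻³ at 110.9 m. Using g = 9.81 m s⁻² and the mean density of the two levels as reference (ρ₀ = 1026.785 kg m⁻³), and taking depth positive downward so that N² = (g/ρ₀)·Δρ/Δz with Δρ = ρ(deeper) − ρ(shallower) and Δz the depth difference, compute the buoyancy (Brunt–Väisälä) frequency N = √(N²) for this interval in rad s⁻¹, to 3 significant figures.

0.0225 rad s⁻¹

Δρ = 1027.53 − 1026.04 = 1.49 kg m⁻³ over Δz = 110.9 − 82.9 = 28 m.
N² = (9.81/1026.785) × (1.49/28) = 5.0841 × 10⁻⁴ s⁻².
N = √(5.0841 × 10⁻⁴) = 0.022548 rad s⁻¹ ≈ 0.0225 rad s⁻¹.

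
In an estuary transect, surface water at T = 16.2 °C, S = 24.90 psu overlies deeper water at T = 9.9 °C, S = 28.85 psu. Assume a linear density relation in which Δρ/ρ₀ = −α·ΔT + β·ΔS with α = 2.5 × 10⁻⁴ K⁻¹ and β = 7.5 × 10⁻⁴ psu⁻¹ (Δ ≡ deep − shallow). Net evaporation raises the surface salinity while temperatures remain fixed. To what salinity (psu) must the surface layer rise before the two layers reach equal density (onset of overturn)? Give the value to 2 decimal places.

30.95 psu

Neutral buoyancy requires −α(T_deep − T_surf) + β(S_deep − S_surf′) = 0.
S_surf′ = S_deep − (α/β)·ΔT = 28.85 − (2.5 × 10⁻⁴/7.5 × 10⁻⁴)·(-6.3) = 30.9500 psu.
Increase required: 30.9500 − 24.90 = 6.0500 psu.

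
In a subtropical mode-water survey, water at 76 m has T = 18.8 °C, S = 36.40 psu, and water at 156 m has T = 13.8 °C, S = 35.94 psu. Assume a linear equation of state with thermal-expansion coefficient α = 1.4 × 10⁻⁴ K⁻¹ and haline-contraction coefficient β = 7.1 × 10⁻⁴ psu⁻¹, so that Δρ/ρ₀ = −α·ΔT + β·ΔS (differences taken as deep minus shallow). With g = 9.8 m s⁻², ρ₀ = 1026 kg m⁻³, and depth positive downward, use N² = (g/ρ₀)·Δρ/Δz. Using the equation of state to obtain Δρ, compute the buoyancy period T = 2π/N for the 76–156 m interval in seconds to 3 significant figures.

ΔT = -5.0 K, ΔS = -0.46 psu (deep − shallow).
Δρ/ρ₀ = −αΔT + βΔS = 7.00 × 10⁻⁴ − 3.266 × 10⁻⁴ = 3.734 × 10⁻⁴, so Δρ ≈ 0.3831 kg m⁻³.
N² = (g/ρ₀)·Δρ/Δz = g·(Δρ/ρ₀)/Δz = 9.8 × 3.734 × 10⁻⁴ / 80 = 4.5741 × 10⁻⁵ s⁻².
N = √(4.5741 × 10⁻⁵) = 6.7632 × 10⁻³ rad s⁻¹ → T = 2π/N = 929.03 s ≈ 929 s.

929 s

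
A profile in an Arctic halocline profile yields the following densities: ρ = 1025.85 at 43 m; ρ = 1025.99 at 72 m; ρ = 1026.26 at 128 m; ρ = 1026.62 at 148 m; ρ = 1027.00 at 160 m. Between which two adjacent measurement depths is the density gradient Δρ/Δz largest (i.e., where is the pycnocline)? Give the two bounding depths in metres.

148–160 m

Compute the density gradient over each adjacent pair:
  43–72 m: Δρ/Δz = 0.14/29 = 4.8 × 10⁻³ kg m⁻⁴
  72–128 m: Δρ/Δz = 0.27/56 = 4.8 × 10⁻³ kg m⁻⁴
  128–148 m: Δρ/Δz = 0.36/20 = 0.018 kg m⁻⁴
  148–160 m: Δρ/Δz = 0.38/12 = 0.032 kg m⁻⁴
The largest gradient is in the 148–160 m interval — the pycnocline.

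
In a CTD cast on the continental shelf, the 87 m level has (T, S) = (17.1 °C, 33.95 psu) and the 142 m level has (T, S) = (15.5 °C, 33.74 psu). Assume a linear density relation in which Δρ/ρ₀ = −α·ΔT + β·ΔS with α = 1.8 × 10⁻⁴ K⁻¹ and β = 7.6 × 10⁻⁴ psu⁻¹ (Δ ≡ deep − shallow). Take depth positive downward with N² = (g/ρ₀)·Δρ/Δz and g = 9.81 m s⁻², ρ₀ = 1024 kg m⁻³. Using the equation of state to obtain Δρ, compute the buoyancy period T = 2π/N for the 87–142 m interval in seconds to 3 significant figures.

1.31 × 10³ s

ΔT = -1.6 K, ΔS = -0.21 psu (deep − shallow).
Δρ/ρ₀ = −αΔT + βΔS = 2.88 × 10⁻⁴ − 1.596 × 10⁻⁴ = 1.284 × 10⁻⁴, so Δρ ≈ 0.1315 kg m⁻³.
N² = (g/ρ₀)·Δρ/Δz = g·(Δρ/ρ₀)/Δz = 9.81 × 1.284 × 10⁻⁴ / 55 = 2.2902 × 10⁻⁵ s⁻².
N = √(2.2902 × 10⁻⁵) = 4.7856 × 10⁻³ rad s⁻¹ → T = 2π/N = 1.3129 × 10³ s ≈ 1.31 × 10³ s.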